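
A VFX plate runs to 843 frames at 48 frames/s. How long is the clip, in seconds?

Running time = 843 / (48) = 17.5625 s.

17.5625 seconds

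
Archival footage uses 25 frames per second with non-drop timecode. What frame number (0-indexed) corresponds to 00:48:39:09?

72984

Total seconds to the label: (0 × 3600 + 48 × 60 + 39) = 2919.
Frame index = 2919 × 25 + 9 = 72984.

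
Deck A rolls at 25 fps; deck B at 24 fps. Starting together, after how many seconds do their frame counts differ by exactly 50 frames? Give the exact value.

The gap grows by |24 − 25| = 1 frame per second.
Time for a 50-frame gap: 50 ÷ (1) = 50 s.

50 seconds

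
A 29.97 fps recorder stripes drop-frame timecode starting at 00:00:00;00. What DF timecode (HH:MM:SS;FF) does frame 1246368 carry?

11:33:07;06

Ten DF minutes hold 17982 frames, so frame 1246368 lies in block 69 (frames 1240758–1258739) with 5610 frames into that block.
The block's first minute is 1800 frames and the rest 1798 each; 5610 frames reaches minute 3, so 69 × 18 + 3 × 2 = 1248 labels have been skipped so far.
Adding those back, label number 1246368 + 1248 = 1247616 at 30 labels/s is 41587 s + 6 f = 11 h 33 min 7 s frame 6, i.e. 11:33:07;06.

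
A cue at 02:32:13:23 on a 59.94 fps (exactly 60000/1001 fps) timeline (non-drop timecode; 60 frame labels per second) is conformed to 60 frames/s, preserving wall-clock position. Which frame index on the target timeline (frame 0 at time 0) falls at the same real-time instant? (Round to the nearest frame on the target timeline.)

Source frame index: (2×3600 + 32×60 + 13) × 60 + 23 = 548003.
Real time: 548003 / (60000/1001) = 548551003/60000 s.
Target frame: (548551003/60000) × (60) = 548551003/1000 ≈ 548551.003 → 548551.

frame 548551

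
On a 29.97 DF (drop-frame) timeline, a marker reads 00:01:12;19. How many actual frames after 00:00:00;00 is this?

As if non-drop at 30 labels/s: (0 × 3600 + 1 × 60 + 12) × 30 + 19 = 2179.
Minute boundaries passed: 1; those not divisible by 10: 1 − 0 = 1; dropped labels = 2 × 1 = 2.
Actual frame index = 2179 − 2 = 2177.

2177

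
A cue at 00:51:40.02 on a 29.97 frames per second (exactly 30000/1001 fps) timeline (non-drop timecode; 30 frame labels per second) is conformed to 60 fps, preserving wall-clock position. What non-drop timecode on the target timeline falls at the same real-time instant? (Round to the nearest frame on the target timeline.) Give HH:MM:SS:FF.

00:51:43:10

Source frame index: (0×3600 + 51×60 + 40) × 30 + 2 = 93002.
Real time: 93002 / (30000/1001) = 46547501/15000 s.
Target frame: (46547501/15000) × (60) = 46547501/250 ≈ 186190.004 → 186190.
At 60 labels/s: frame 186190 → 00:51:43:10.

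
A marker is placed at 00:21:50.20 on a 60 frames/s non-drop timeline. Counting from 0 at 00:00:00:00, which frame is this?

Total seconds to the label: (0 × 3600 + 21 × 60 + 50) = 1310.
Frame index = 1310 × 60 + 20 = 78620.

78620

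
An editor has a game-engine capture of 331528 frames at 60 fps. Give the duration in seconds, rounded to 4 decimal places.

Running time = 331528 × 1/60 = 82882/15 s ≈ 5525.4667 s.

5525.4667 seconds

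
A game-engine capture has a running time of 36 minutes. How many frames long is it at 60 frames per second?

36 min = 2160 s.
Frames = 2160 × 60 = 129600.

129600 frames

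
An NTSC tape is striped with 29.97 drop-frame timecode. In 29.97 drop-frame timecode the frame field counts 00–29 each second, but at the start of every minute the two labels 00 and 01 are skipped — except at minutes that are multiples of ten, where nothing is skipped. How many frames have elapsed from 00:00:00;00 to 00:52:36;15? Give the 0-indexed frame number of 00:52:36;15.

As if non-drop at 30 labels/s: (0 × 3600 + 52 × 60 + 36) × 30 + 15 = 94695.
Minute boundaries passed: 52; those not divisible by 10: 52 − 5 = 47; dropped labels = 2 × 47 = 94.
Actual frame index = 94695 − 94 = 94601.

94601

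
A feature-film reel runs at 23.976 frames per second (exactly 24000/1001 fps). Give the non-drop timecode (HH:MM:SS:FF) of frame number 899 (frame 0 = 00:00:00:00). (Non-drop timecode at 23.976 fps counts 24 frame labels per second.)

899 ÷ 24 = 37 full seconds, remainder 11 frames.
37 s = 0 h 0 min 37 s.
Timecode: 00:00:37:11.

00:00:37:11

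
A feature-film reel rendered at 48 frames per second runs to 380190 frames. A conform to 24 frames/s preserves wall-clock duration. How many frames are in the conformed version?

190095 frames

Target frames = source frames × (target rate / source rate) = 380190 × (24)/(48) = 380190 × 1/2 = 190095.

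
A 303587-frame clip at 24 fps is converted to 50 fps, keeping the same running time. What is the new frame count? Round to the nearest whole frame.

Frames at target rate = 303587 × (50) / (24) = 7589675/12 ≈ 632472.917.
Nearest whole frame: 632473.

632473 frames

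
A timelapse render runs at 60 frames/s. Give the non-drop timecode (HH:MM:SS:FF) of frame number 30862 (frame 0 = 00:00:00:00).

00:08:34:22

30862 ÷ 60 = 514 full seconds, remainder 22 frames.
514 s = 0 h 8 min 34 s.
Timecode: 00:08:34:22.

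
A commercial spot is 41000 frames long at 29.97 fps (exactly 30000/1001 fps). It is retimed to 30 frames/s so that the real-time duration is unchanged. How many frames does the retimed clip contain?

41041 frames

Target frames = source frames × (target rate / source rate) = 41000 × (30)/(30000/1001) = 41000 × 1001/1000 = 41041.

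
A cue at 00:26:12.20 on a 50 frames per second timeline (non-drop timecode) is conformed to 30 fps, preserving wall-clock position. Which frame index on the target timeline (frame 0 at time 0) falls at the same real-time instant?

Source frame index: (0×3600 + 26×60 + 12) × 50 + 20 = 78620.
Real time: 78620 / (50) = 7862/5 s.
Target frame: (7862/5) × (30) = 47172.

frame 47172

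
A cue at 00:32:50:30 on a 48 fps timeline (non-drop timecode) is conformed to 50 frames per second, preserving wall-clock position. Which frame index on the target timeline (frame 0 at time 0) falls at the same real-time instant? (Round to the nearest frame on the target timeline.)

Source frame index: (0×3600 + 32×60 + 50) × 48 + 30 = 94590.
Real time: 94590 / (48) = 15765/8 s.
Target frame: (15765/8) × (50) = 394125/4 ≈ 98531.250 → 98531.

frame 98531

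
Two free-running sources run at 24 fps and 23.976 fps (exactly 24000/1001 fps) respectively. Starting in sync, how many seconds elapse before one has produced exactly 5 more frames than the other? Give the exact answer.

5005/24 seconds

The gap grows by |24000/1001 − 24| = 24/1001 frames per second.
Time for a 5-frame gap: 5 ÷ (24/1001) = 5005/24 s.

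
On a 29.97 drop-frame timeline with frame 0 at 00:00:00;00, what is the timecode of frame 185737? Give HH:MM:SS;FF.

Ten DF minutes hold 17982 frames, so frame 185737 lies in block 10 (frames 179820–197801) with 5917 frames into that block.
The block's first minute is 1800 frames and the rest 1798 each; 5917 frames reaches minute 3, so 10 × 18 + 3 × 2 = 186 labels have been skipped so far.
Adding those back, label number 185737 + 186 = 185923 at 30 labels/s is 6197 s + 13 f = 1 h 43 min 17 s frame 13, i.e. 01:43:17;13.

01:43:17;13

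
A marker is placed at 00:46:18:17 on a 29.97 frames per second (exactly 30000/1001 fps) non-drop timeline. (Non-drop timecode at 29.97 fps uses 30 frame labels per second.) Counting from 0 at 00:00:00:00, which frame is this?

Total seconds to the label: (0 × 3600 + 46 × 60 + 18) = 2778.
Frame index = 2778 × 30 + 17 = 83357.

83357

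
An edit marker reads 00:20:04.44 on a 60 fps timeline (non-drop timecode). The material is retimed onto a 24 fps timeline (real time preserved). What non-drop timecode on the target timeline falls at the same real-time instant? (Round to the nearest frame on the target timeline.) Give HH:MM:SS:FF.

Source frame index: (0×3600 + 20×60 + 4) × 60 + 44 = 72284.
Real time: 72284 / (60) = 18071/15 s.
Target frame: (18071/15) × (24) = 144568/5 ≈ 28913.600 → 28914.
At 24 labels/s: frame 28914 → 00:20:04:18.

00:20:04:18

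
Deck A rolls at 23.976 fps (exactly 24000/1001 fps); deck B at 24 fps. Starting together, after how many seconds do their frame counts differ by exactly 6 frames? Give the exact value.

The gap grows by |24 − 24000/1001| = 24/1001 frames per second.
Time for a 6-frame gap: 6 ÷ (24/1001) = 250.25 s.

250.25 seconds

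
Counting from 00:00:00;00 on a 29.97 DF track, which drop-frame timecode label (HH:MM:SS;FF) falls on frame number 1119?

Each 10-minute DF block holds 10 × 60 × 30 − 9 × 2 = 17982 frames. 1119 ÷ 17982 → 0 full blocks, remainder 1119.
Within the partial block the first minute is 1800 frames and each further minute 1798, so 0 further minute boundaries passed. Total skipped labels = 18 × 0 + 2 × 0 = 0.
Non-drop label index = 1119 + 0 = 1119; at 30 labels/s that is 00:00:37:09, i.e. DF 00:00:37;09.

00:00:37;09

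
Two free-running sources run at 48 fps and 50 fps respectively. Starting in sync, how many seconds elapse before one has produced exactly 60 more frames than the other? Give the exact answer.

30 seconds

The gap grows by |50 − 48| = 2 frames per second.
Time for a 60-frame gap: 60 ÷ (2) = 30 s.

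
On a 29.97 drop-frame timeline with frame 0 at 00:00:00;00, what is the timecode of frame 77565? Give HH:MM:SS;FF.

00:43:08;03

Each 10-minute DF block holds 10 × 60 × 30 − 9 × 2 = 17982 frames. 77565 ÷ 17982 → 4 full blocks, remainder 5637.
Within the partial block the first minute is 1800 frames and each further minute 1798, so 3 further minute boundaries passed. Total skipped labels = 18 × 4 + 2 × 3 = 78.
Non-drop label index = 77565 + 78 = 77643; at 30 labels/s that is 00:43:08:03, i.e. DF 00:43:08;03.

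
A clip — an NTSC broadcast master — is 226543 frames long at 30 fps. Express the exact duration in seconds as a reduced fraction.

226543/30 seconds

Running time = 226543 ÷ (30) = 226543 × 1/30 = 226543/30 s.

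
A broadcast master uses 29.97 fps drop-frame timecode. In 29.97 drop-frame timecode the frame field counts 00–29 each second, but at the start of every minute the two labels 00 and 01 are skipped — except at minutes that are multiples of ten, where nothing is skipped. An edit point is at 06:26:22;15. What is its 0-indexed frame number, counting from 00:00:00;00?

Complete 10-minute blocks: 38, each 17982 frames → 683316.
Remaining 6 whole minutes in the current block: 1800 + 5 × 1798 = 10790 frames.
Within the current minute: 22 × 30 + 15 − 2 = 673 (labels ;00/;01 skipped at this minute). Total = 683316 + 10790 + 673 = 694779.

694779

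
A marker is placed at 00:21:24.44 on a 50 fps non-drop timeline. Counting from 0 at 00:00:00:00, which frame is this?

Total seconds to the label: (0 × 3600 + 21 × 60 + 24) = 1284.
Frame index = 1284 × 50 + 44 = 64244.

64244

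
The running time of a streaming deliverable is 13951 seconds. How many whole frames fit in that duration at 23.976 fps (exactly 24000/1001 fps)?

Frames = 13951 × 24000/1001 = 47832000/143 ≈ 334489.5105.
Complete frames: 334489.

334489 frames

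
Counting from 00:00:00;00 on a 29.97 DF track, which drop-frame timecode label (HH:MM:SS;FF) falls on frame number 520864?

04:49:39;16

Ten DF minutes hold 17982 frames, so frame 520864 lies in block 28 (frames 503496–521477) with 17368 frames into that block.
The block's first minute is 1800 frames and the rest 1798 each; 17368 frames reaches minute 9, so 28 × 18 + 9 × 2 = 522 labels have been skipped so far.
Adding those back, label number 520864 + 522 = 521386 at 30 labels/s is 17379 s + 16 f = 4 h 49 min 39 s frame 16, i.e. 04:49:39;16.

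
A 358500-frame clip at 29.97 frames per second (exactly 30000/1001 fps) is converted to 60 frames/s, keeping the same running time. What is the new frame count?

717717 frames

Target frames = source frames × (target rate / source rate) = 358500 × (60)/(30000/1001) = 358500 × 1001/500 = 717717.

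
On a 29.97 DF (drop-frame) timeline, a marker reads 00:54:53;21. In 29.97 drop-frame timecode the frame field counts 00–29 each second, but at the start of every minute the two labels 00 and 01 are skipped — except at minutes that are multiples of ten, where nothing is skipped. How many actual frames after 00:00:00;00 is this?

98713

Complete 10-minute blocks: 5, each 17982 frames → 89910.
Remaining 4 whole minutes in the current block: 1800 + 3 × 1798 = 7194 frames.
Within the current minute: 53 × 30 + 21 − 2 = 1609 (labels ;00/;01 skipped at this minute). Total = 89910 + 7194 + 1609 = 98713.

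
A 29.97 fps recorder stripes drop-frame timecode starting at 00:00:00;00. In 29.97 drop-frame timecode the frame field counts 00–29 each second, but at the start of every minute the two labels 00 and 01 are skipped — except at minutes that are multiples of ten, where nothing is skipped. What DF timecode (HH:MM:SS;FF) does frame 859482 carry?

07:57:58;02

Each 10-minute DF block holds 10 × 60 × 30 − 9 × 2 = 17982 frames. 859482 ÷ 17982 → 47 full blocks, remainder 14328.
Within the partial block the first minute is 1800 frames and each further minute 1798, so 7 further minute boundaries passed. Total skipped labels = 18 × 47 + 2 × 7 = 860.
Non-drop label index = 859482 + 860 = 860342; at 30 labels/s that is 07:57:58:02, i.e. DF 07:57:58;02.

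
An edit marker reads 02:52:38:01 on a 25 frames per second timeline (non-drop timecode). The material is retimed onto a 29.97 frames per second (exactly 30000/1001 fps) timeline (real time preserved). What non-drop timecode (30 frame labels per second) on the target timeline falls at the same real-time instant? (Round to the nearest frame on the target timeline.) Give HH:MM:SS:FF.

Source frame index: (2×3600 + 52×60 + 38) × 25 + 1 = 258951.
Real time: 258951 / (25) = 258951/25 s.
Target frame: (258951/25) × (30000/1001) = 4035600/13 ≈ 310430.769 → 310431.
At 30 labels/s: frame 310431 → 02:52:27:21.

02:52:27:21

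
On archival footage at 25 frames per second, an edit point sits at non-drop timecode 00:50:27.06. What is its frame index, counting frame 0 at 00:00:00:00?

Total seconds to the label: (0 × 3600 + 50 × 60 + 27) = 3027.
Frame index = 3027 × 25 + 6 = 75681.

75681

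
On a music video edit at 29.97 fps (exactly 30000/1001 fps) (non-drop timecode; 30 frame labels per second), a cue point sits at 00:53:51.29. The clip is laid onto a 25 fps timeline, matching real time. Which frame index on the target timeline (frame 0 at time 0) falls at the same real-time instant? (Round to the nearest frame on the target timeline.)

frame 80880

Source frame index: (0×3600 + 53×60 + 51) × 30 + 29 = 96959.
Real time: 96959 / (30000/1001) = 97055959/30000 s.
Target frame: (97055959/30000) × (25) = 97055959/1200 ≈ 80879.966 → 80880.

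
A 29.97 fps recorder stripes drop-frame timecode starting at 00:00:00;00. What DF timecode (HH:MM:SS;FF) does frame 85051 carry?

Ten DF minutes hold 17982 frames, so frame 85051 lies in block 4 (frames 71928–89909) with 13123 frames into that block.
The block's first minute is 1800 frames and the rest 1798 each; 13123 frames reaches minute 7, so 4 × 18 + 7 × 2 = 86 labels have been skipped so far.
Adding those back, label number 85051 + 86 = 85137 at 30 labels/s is 2837 s + 27 f = 0 h 47 min 17 s frame 27, i.e. 00:47:17;27.

00:47:17;27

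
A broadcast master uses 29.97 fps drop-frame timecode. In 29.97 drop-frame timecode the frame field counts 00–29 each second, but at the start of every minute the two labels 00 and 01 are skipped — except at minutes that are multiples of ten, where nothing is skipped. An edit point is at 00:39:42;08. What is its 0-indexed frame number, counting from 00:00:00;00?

Complete 10-minute blocks: 3, each 17982 frames → 53946.
Remaining 9 whole minutes in the current block: 1800 + 8 × 1798 = 16184 frames.
Within the current minute: 42 × 30 + 8 − 2 = 1266 (labels ;00/;01 skipped at this minute). Total = 53946 + 16184 + 1266 = 71396.

71396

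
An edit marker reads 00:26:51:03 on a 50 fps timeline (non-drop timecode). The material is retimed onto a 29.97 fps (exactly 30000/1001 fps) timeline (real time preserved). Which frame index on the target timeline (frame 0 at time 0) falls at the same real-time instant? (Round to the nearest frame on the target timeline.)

Source frame index: (0×3600 + 26×60 + 51) × 50 + 3 = 80553.
Real time: 80553 / (50) = 80553/50 s.
Target frame: (80553/50) × (30000/1001) = 4393800/91 ≈ 48283.516 → 48284.

frame 48284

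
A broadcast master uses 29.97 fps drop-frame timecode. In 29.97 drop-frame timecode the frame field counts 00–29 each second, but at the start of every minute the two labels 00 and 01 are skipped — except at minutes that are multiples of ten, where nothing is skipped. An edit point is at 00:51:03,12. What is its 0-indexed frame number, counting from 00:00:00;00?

As if non-drop at 30 labels/s: (0 × 3600 + 51 × 60 + 3) × 30 + 12 = 91902.
Minute boundaries passed: 51; those not divisible by 10: 51 − 5 = 46; dropped labels = 2 × 46 = 92.
Actual frame index = 91902 − 92 = 91810.

91810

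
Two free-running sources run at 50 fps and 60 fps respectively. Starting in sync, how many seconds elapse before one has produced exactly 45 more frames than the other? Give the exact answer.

4.5 seconds

The gap grows by |60 − 50| = 10 frames per second.
Time for a 45-frame gap: 45 ÷ (10) = 4.5 s.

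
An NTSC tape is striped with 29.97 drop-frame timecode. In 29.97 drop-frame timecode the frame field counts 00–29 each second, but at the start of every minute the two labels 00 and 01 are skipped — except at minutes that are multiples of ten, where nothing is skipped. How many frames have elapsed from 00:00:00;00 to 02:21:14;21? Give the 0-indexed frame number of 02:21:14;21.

253987

Complete 10-minute blocks: 14, each 17982 frames → 251748.
Remaining 1 whole minute in the current block: 1800 + 0 × 1798 = 1800 frames.
Within the current minute: 14 × 30 + 21 − 2 = 439 (labels ;00/;01 skipped at this minute). Total = 251748 + 1800 + 439 = 253987.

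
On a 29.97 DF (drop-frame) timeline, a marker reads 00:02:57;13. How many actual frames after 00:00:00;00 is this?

5319

Complete 10-minute blocks: 0, each 17982 frames → 0.
Remaining 2 whole minutes in the current block: 1800 + 1 × 1798 = 3598 frames.
Within the current minute: 57 × 30 + 13 − 2 = 1721 (labels ;00/;01 skipped at this minute). Total = 0 + 3598 + 1721 = 5319.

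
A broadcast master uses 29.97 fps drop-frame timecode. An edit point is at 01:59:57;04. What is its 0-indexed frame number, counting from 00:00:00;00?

215698

As if non-drop at 30 labels/s: (1 × 3600 + 59 × 60 + 57) × 30 + 4 = 215914.
Minute boundaries passed: 119; those not divisible by 10: 119 − 11 = 108; dropped labels = 2 × 108 = 216.
Actual frame index = 215914 − 216 = 215698.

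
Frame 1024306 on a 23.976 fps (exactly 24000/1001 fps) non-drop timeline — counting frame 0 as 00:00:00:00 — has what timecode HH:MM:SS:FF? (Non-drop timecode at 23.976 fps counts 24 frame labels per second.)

1024306 ÷ 24 = 42679 full seconds, remainder 10 frames.
42679 s = 11 h 51 min 19 s.
Timecode: 11:51:19:10.

11:51:19:10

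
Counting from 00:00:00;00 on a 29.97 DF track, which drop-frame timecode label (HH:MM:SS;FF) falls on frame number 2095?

Ten DF minutes hold 17982 frames, so frame 2095 lies in block 0 (frames 0–17981) with 2095 frames into that block.
The block's first minute is 1800 frames and the rest 1798 each; 2095 frames reaches minute 1, so 0 × 18 + 1 × 2 = 2 labels have been skipped so far.
Adding those back, label number 2095 + 2 = 2097 at 30 labels/s is 69 s + 27 f = 0 h 1 min 9 s frame 27, i.e. 00:01:09;27.

00:01:09;27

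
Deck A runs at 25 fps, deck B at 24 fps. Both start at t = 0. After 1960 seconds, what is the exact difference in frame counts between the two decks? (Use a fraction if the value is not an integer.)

A emits 25 × 1960 = 49000 frames; B emits 24 × 1960 = 47040.
Difference = 1960 frames; B is behind A.

1960 frames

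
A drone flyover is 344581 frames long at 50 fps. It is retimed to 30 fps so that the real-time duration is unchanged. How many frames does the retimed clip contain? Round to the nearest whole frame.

Frames at target rate = 344581 × (30) / (50) = 1033743/5 ≈ 206748.600.
Nearest whole frame: 206749.

206749 frames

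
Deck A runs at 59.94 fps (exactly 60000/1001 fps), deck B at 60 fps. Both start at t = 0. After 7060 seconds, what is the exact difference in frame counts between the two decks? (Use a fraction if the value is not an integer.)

423600/1001 frames

A emits 60000/1001 × 7060 = 423600000/1001 frames; B emits 60 × 7060 = 423600.
Difference = 423600/1001 frames (≈ 423.1768); B is ahead of A.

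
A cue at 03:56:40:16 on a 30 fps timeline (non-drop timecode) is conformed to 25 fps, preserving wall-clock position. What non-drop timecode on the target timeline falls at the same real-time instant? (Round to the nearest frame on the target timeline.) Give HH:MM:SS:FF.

Source frame index: (3×3600 + 56×60 + 40) × 30 + 16 = 426016.
Real time: 426016 / (30) = 213008/15 s.
Target frame: (213008/15) × (25) = 1065040/3 ≈ 355013.333 → 355013.
At 25 labels/s: frame 355013 → 03:56:40:13.

03:56:40:13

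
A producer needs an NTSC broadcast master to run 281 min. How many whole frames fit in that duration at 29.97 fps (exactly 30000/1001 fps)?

281 min = 16860 s.
Frames = 16860 × 30000/1001 = 505800000/1001 ≈ 505294.7053.
Complete frames: 505294.

505294 frames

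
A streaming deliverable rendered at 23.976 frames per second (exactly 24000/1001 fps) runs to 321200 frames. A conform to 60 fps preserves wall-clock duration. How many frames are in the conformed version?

Target frames = source frames × (target rate / source rate) = 321200 × (60)/(24000/1001) = 321200 × 1001/400 = 803803.

803803 frames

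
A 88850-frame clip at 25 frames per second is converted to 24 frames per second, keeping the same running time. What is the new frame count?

85296 frames

Target frames = source frames × (target rate / source rate) = 88850 × (24)/(25) = 88850 × 24/25 = 85296.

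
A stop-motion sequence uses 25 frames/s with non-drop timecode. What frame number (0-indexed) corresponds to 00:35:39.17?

frame 53492

Total seconds to the label: (0 × 3600 + 35 × 60 + 39) = 2139.
Frame index = 2139 × 25 + 17 = 53492.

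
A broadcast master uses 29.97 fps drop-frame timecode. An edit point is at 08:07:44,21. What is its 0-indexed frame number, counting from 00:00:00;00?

877063

As if non-drop at 30 labels/s: (8 × 3600 + 7 × 60 + 44) × 30 + 21 = 877941.
Minute boundaries passed: 487; those not divisible by 10: 487 − 48 = 439; dropped labels = 2 × 439 = 878.
Actual frame index = 877941 − 878 = 877063.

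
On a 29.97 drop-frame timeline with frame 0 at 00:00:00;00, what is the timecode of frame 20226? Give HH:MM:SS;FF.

Each 10-minute DF block holds 10 × 60 × 30 − 9 × 2 = 17982 frames. 20226 ÷ 17982 → 1 full block, remainder 2244.
Within the partial block the first minute is 1800 frames and each further minute 1798, so 1 further minute boundary passed. Total skipped labels = 18 × 1 + 2 × 1 = 20.
Non-drop label index = 20226 + 20 = 20246; at 30 labels/s that is 00:11:14:26, i.e. DF 00:11:14;26.

00:11:14;26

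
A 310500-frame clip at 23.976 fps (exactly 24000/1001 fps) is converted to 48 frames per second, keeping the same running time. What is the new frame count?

Target frames = source frames × (target rate / source rate) = 310500 × (48)/(24000/1001) = 310500 × 1001/500 = 621621.

621621 frames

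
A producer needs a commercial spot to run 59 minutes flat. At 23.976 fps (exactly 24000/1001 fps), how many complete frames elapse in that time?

59 min = 3540 s.
Frames = 3540 × 24000/1001 = 84960000/1001 ≈ 84875.1249.
Complete frames: 84875.

84875 frames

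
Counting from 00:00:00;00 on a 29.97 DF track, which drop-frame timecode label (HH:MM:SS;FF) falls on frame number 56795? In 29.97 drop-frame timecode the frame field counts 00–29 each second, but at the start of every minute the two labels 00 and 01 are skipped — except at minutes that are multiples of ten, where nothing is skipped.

00:31:35;01

Each 10-minute DF block holds 10 × 60 × 30 − 9 × 2 = 17982 frames. 56795 ÷ 17982 → 3 full blocks, remainder 2849.
Within the partial block the first minute is 1800 frames and each further minute 1798, so 1 further minute boundary passed. Total skipped labels = 18 × 3 + 2 × 1 = 56.
Non-drop label index = 56795 + 56 = 56851; at 30 labels/s that is 00:31:35:01, i.e. DF 00:31:35;01.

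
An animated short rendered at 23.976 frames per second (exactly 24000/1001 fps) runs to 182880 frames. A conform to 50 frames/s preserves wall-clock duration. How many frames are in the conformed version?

381381 frames

Target frames = source frames × (target rate / source rate) = 182880 × (50)/(24000/1001) = 182880 × 1001/480 = 381381.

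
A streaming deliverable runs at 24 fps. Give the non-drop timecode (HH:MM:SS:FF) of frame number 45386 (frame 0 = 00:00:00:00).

00:31:31:02

45386 ÷ 24 = 1891 full seconds, remainder 2 frames.
1891 s = 0 h 31 min 31 s.
Timecode: 00:31:31:02.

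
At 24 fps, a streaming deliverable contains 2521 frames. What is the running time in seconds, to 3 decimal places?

Running time = 2521 × 1/24 = 2521/24 s ≈ 105.042 s.

105.042 seconds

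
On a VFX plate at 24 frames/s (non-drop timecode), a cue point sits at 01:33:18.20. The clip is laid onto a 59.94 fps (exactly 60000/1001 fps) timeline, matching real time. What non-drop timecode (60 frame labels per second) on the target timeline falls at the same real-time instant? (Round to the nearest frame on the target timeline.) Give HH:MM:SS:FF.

Source frame index: (1×3600 + 33×60 + 18) × 24 + 20 = 134372.
Real time: 134372 / (24) = 33593/6 s.
Target frame: (33593/6) × (60000/1001) = 47990000/143 ≈ 335594.406 → 335594.
At 60 labels/s: frame 335594 → 01:33:13:14.

01:33:13:14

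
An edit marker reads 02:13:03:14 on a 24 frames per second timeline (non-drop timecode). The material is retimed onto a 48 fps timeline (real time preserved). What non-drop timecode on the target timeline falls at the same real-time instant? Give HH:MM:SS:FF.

Source frame index: (2×3600 + 13×60 + 3) × 24 + 14 = 191606.
Real time: 191606 / (24) = 95803/12 s.
Target frame: (95803/12) × (48) = 383212.
At 48 labels/s: frame 383212 → 02:13:03:28.

02:13:03:28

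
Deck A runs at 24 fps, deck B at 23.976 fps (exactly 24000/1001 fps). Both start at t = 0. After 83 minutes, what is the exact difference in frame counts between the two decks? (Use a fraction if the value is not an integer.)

83 min = 4980 s.
A emits 24 × 4980 = 119520 frames; B emits 24000/1001 × 4980 = 119520000/1001.
Difference = 119520/1001 frames (≈ 119.4006); B is behind A.

119520/1001 frames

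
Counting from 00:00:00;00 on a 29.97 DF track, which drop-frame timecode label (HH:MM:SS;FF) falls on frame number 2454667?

Ten DF minutes hold 17982 frames, so frame 2454667 lies in block 136 (frames 2445552–2463533) with 9115 frames into that block.
The block's first minute is 1800 frames and the rest 1798 each; 9115 frames reaches minute 5, so 136 × 18 + 5 × 2 = 2458 labels have been skipped so far.
Adding those back, label number 2454667 + 2458 = 2457125 at 30 labels/s is 81904 s + 5 f = 22 h 45 min 4 s frame 5, i.e. 22:45:04;05.

22:45:04;05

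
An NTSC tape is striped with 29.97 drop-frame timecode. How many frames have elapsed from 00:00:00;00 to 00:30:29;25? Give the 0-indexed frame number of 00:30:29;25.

Complete 10-minute blocks: 3, each 17982 frames → 53946.
Remaining 0 whole minutes in the current block: 0 frames.
Within the current minute: 29 × 30 + 25 = 895. Total = 53946 + 0 + 895 = 54841.

54841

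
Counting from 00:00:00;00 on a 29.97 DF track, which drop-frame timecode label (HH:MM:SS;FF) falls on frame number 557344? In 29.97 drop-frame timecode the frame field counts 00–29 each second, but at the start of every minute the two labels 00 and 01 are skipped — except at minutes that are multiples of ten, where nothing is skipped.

Ten DF minutes hold 17982 frames, so frame 557344 lies in block 30 (frames 539460–557441) with 17884 frames into that block.
The block's first minute is 1800 frames and the rest 1798 each; 17884 frames reaches minute 9, so 30 × 18 + 9 × 2 = 558 labels have been skipped so far.
Adding those back, label number 557344 + 558 = 557902 at 30 labels/s is 18596 s + 22 f = 5 h 9 min 56 s frame 22, i.e. 05:09:56;22.

05:09:56;22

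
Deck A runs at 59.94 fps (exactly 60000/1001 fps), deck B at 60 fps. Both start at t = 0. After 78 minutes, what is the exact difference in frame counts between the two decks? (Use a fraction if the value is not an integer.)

21600/77 frames

78 min = 4680 s.
A emits 60000/1001 × 4680 = 21600000/77 frames; B emits 60 × 4680 = 280800.
Difference = 21600/77 frames (≈ 280.5195); B is ahead of A.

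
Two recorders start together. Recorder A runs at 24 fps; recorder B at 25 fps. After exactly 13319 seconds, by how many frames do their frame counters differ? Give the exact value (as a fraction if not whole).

13319 frames

A emits 24 × 13319 = 319656 frames; B emits 25 × 13319 = 332975.
Difference = 13319 frames; B is ahead of A.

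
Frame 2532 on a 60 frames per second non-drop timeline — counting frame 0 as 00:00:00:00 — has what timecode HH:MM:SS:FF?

2532 ÷ 60 = 42 full seconds, remainder 12 frames.
42 s = 0 h 0 min 42 s.
Timecode: 00:00:42:12.

00:00:42:12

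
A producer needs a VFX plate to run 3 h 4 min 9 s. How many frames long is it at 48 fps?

530352 frames

3 h 4 min 9 s = 11049 s.
Frames = 11049 × 48 = 530352.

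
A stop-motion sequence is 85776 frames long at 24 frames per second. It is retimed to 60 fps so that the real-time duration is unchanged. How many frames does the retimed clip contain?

214440 frames

Frames at target rate = 85776 × (60) / (24) = 214440.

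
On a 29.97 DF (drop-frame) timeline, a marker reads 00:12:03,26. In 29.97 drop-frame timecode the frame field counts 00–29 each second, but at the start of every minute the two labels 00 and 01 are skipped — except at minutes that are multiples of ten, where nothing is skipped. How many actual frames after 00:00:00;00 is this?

21694

Complete 10-minute blocks: 1, each 17982 frames → 17982.
Remaining 2 whole minutes in the current block: 1800 + 1 × 1798 = 3598 frames.
Within the current minute: 3 × 30 + 26 − 2 = 114 (labels ;00/;01 skipped at this minute). Total = 17982 + 3598 + 114 = 21694.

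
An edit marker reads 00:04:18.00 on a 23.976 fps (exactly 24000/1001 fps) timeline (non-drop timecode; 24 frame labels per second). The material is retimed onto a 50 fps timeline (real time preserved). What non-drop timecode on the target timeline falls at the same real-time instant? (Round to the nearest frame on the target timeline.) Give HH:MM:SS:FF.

00:04:18:13

Source frame index: (0×3600 + 4×60 + 18) × 24 + 0 = 6192.
Real time: 6192 / (24000/1001) = 129129/500 s.
Target frame: (129129/500) × (50) = 129129/10 ≈ 12912.900 → 12913.
At 50 labels/s: frame 12913 → 00:04:18:13.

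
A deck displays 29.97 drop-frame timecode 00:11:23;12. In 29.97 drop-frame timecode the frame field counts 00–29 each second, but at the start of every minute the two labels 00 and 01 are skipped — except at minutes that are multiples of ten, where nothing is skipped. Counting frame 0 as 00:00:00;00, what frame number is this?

20482

As if non-drop at 30 labels/s: (0 × 3600 + 11 × 60 + 23) × 30 + 12 = 20502.
Minute boundaries passed: 11; those not divisible by 10: 11 − 1 = 10; dropped labels = 2 × 10 = 20.
Actual frame index = 20502 − 20 = 20482.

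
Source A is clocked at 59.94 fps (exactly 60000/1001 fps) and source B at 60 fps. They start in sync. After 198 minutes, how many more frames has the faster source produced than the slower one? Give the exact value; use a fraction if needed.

198 min = 11880 s.
A emits 60000/1001 × 11880 = 64800000/91 frames; B emits 60 × 11880 = 712800.
Difference = 64800/91 frames (≈ 712.0879); B is ahead of A.

64800/91 frames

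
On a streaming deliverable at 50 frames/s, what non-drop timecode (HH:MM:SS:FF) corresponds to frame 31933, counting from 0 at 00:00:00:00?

31933 ÷ 50 = 638 full seconds, remainder 33 frames.
638 s = 0 h 10 min 38 s.
Timecode: 00:10:38:33.

00:10:38:33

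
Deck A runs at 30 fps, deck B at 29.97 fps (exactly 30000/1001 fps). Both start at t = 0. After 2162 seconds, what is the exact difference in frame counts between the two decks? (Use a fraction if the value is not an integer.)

64860/1001 frames

A emits 30 × 2162 = 64860 frames; B emits 30000/1001 × 2162 = 64860000/1001.
Difference = 64860/1001 frames (≈ 64.7952); B is behind A.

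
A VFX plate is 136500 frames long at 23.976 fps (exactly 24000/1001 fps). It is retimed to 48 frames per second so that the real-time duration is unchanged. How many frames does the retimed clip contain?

Target frames = source frames × (target rate / source rate) = 136500 × (48)/(24000/1001) = 136500 × 1001/500 = 273273.

273273 frames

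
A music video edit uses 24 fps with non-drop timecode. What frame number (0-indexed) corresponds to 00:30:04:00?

43296

Total seconds to the label: (0 × 3600 + 30 × 60 + 4) = 1804.
Frame index = 1804 × 24 + 0 = 43296.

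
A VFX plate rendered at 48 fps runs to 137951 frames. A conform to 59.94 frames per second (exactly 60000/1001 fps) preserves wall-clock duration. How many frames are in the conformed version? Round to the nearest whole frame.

Frames at target rate = 137951 × (60000/1001) / (48) = 15676250/91 ≈ 172266.484.
Nearest whole frame: 172266.

172266 frames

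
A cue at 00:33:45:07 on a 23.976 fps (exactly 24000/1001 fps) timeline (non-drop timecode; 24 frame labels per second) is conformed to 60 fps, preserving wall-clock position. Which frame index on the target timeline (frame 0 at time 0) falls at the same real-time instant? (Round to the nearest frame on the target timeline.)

frame 121639

Source frame index: (0×3600 + 33×60 + 45) × 24 + 7 = 48607.
Real time: 48607 / (24000/1001) = 48655607/24000 s.
Target frame: (48655607/24000) × (60) = 48655607/400 ≈ 121639.018 → 121639.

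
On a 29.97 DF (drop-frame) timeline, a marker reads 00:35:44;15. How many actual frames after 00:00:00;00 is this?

Complete 10-minute blocks: 3, each 17982 frames → 53946.
Remaining 5 whole minutes in the current block: 1800 + 4 × 1798 = 8992 frames.
Within the current minute: 44 × 30 + 15 − 2 = 1333 (labels ;00/;01 skipped at this minute). Total = 53946 + 8992 + 1333 = 64271.

64271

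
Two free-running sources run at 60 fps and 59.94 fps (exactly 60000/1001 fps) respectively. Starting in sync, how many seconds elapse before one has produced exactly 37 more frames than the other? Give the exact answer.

37037/60 seconds

The gap grows by |60000/1001 − 60| = 60/1001 frames per second.
Time for a 37-frame gap: 37 ÷ (60/1001) = 37037/60 s.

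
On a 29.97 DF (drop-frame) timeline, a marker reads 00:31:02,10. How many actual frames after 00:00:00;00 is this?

55814

As if non-drop at 30 labels/s: (0 × 3600 + 31 × 60 + 2) × 30 + 10 = 55870.
Minute boundaries passed: 31; those not divisible by 10: 31 − 3 = 28; dropped labels = 2 × 28 = 56.
Actual frame index = 55870 − 56 = 55814.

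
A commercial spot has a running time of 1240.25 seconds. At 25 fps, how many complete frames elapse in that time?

31006 frames

Frames = 1240.25 × 25 = 124025/4 ≈ 31006.2500.
Complete frames: 31006.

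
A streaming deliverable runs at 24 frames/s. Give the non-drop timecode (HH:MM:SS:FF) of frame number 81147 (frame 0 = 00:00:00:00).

00:56:21:03

81147 ÷ 24 = 3381 full seconds, remainder 3 frames.
3381 s = 0 h 56 min 21 s.
Timecode: 00:56:21:03.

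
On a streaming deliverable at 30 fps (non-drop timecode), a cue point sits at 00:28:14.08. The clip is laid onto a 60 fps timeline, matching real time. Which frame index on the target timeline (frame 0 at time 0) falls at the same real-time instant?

Source frame index: (0×3600 + 28×60 + 14) × 30 + 8 = 50828.
Real time: 50828 / (30) = 25414/15 s.
Target frame: (25414/15) × (60) = 101656.

frame 101656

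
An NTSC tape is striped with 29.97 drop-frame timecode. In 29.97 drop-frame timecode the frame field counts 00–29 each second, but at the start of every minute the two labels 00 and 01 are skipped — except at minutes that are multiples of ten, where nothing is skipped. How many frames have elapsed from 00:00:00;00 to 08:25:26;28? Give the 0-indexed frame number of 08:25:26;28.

Complete 10-minute blocks: 50, each 17982 frames → 899100.
Remaining 5 whole minutes in the current block: 1800 + 4 × 1798 = 8992 frames.
Within the current minute: 26 × 30 + 28 − 2 = 806 (labels ;00/;01 skipped at this minute). Total = 899100 + 8992 + 806 = 908898.

908898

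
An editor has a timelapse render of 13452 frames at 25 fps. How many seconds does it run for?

538.08 seconds

Running time = 13452 / (25) = 538.08 s.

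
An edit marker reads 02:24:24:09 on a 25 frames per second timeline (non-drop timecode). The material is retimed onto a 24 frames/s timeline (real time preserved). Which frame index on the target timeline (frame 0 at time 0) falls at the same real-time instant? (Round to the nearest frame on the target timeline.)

Source frame index: (2×3600 + 24×60 + 24) × 25 + 9 = 216609.
Real time: 216609 / (25) = 216609/25 s.
Target frame: (216609/25) × (24) = 5198616/25 ≈ 207944.640 → 207945.

frame 207945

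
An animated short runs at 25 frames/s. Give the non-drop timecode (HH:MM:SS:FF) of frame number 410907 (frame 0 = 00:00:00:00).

410907 ÷ 25 = 16436 full seconds, remainder 7 frames.
16436 s = 4 h 33 min 56 s.
Timecode: 04:33:56:07.

04:33:56:07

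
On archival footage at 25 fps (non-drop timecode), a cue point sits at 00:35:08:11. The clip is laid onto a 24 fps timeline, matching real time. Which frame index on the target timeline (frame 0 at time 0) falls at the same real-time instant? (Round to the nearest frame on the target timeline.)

frame 50603

Source frame index: (0×3600 + 35×60 + 8) × 25 + 11 = 52711.
Real time: 52711 / (25) = 52711/25 s.
Target frame: (52711/25) × (24) = 1265064/25 ≈ 50602.560 → 50603.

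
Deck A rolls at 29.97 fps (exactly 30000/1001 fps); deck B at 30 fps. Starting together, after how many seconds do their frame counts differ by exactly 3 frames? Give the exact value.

100.1 seconds

The gap grows by |30 − 30000/1001| = 30/1001 frames per second.
Time for a 3-frame gap: 3 ÷ (30/1001) = 100.1 s.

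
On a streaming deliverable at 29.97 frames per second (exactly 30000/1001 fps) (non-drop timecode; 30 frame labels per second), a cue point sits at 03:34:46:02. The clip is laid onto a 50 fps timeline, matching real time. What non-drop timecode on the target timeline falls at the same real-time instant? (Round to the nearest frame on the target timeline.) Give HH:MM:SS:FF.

Source frame index: (3×3600 + 34×60 + 46) × 30 + 2 = 386582.
Real time: 386582 / (30000/1001) = 193484291/15000 s.
Target frame: (193484291/15000) × (50) = 193484291/300 ≈ 644947.637 → 644948.
At 50 labels/s: frame 644948 → 03:34:58:48.

03:34:58:48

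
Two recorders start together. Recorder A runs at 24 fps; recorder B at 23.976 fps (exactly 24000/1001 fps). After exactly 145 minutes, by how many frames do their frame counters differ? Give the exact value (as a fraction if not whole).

145 min = 8700 s.
A emits 24 × 8700 = 208800 frames; B emits 24000/1001 × 8700 = 208800000/1001.
Difference = 208800/1001 frames (≈ 208.5914); B is behind A.

208800/1001 frames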